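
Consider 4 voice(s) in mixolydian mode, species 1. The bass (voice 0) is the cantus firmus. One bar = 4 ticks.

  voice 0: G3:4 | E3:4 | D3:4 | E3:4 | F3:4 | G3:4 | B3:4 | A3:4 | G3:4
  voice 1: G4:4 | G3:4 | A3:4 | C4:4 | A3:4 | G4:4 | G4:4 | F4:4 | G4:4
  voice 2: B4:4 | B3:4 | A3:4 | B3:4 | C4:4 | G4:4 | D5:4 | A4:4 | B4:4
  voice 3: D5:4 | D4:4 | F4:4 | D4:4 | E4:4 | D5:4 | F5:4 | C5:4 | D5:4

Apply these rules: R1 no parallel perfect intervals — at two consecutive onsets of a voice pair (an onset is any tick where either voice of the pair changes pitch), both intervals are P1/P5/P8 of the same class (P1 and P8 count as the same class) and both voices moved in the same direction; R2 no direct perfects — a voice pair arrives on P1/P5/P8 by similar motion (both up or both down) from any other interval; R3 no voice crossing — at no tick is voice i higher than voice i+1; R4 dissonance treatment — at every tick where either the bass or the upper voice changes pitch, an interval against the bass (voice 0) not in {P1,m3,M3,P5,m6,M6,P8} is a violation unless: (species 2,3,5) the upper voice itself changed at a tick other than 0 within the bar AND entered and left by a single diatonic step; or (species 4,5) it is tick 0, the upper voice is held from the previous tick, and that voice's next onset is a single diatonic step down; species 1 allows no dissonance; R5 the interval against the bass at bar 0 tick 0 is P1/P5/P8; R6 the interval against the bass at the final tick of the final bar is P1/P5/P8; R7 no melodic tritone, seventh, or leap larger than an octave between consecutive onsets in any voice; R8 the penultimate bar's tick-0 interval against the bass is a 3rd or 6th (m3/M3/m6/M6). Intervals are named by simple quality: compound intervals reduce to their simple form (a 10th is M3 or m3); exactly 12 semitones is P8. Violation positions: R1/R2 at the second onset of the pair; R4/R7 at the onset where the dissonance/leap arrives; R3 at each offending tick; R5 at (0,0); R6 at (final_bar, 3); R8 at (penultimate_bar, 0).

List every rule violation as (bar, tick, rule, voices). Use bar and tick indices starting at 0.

bar 0: v0=G3 v1=G4 v2=B4 v3=D5 downbeat P5
bar 1: v0=E3 v1=G3 v2=B3 v3=D4 downbeat m7
bar 2: v0=D3 v1=A3 v2=A3 v3=F4 downbeat m3
bar 3: v0=E3 v1=C4 v2=B3 v3=D4 downbeat m7
bar 4: v0=F3 v1=A3 v2=C4 v3=E4 downbeat M7
bar 5: v0=G3 v1=G4 v2=G4 v3=D5 downbeat P5
bar 6: v0=B3 v1=G4 v2=D5 v3=F5 downbeat TT
bar 7: v0=A3 v1=F4 v2=A4 v3=C5 downbeat m3
bar 8: v0=G3 v1=G4 v2=B4 v3=D5 downbeat P5
  -> R5 @ bar 0 tick 0 v(0, 2): opens on M3
  -> R1 @ bar 1 tick 0 v(1, 3): G4/D5 P5 -> G3/D4 P5 similar
  -> R2 @ bar 1 tick 0 v(0, 2): G3/B4 M3 -> E3/B3 P5 similar
  -> R4 @ bar 1 tick 0 v(0, 3): E3/D4 m7 untreated
  -> R1 @ bar 2 tick 0 v(0, 2): E3/B3 P5 -> D3/A3 P5 similar
  -> R1 @ bar 3 tick 0 v(0, 2): D3/A3 P5 -> E3/B3 P5 similar
  -> R3 @ bar 3 tick 0 v(1, 2): C4 above B3
  -> R4 @ bar 3 tick 0 v(0, 3): E3/D4 m7 untreated
  -> R3 @ bar 3 tick 1 v(1, 2): C4 above B3
  -> R3 @ bar 3 tick 2 v(1, 2): C4 above B3
  -> R3 @ bar 3 tick 3 v(1, 2): C4 above B3
  -> R1 @ bar 4 tick 0 v(0, 2): E3/B3 P5 -> F3/C4 P5 similar
  -> R4 @ bar 4 tick 0 v(0, 3): F3/E4 M7 untreated
  -> R1 @ bar 5 tick 0 v(1, 3): A3/E4 P5 -> G4/D5 P5 similar
  -> R2 @ bar 5 tick 0 v(0, 1): F3/A3 M3 -> G3/G4 P8 similar
  -> R2 @ bar 5 tick 0 v(0, 2): F3/C4 P5 -> G3/G4 P8 similar
  -> R2 @ bar 5 tick 0 v(0, 3): F3/E4 M7 -> G3/D5 P5 similar
  -> R2 @ bar 5 tick 0 v(1, 2): A3/C4 m3 -> G4/G4 P1 similar
  -> R2 @ bar 5 tick 0 v(2, 3): C4/E4 M3 -> G4/D5 P5 similar
  -> R7 @ bar 5 tick 0 v(1,): A3->G4 leap 10st
  -> R7 @ bar 5 tick 0 v(3,): E4->D5 leap 10st
  -> R4 @ bar 6 tick 0 v(0, 3): B3/F5 TT untreated
  -> R2 @ bar 7 tick 0 v(0, 2): B3/D5 m3 -> A3/A4 P8 similar
  -> R2 @ bar 7 tick 0 v(1, 3): G4/F5 m7 -> F4/C5 P5 similar
  -> R8 @ bar 7 tick 0 v(0, 2): penult P8 not 3rd/6th
  -> R1 @ bar 8 tick 0 v(1, 3): F4/C5 P5 -> G4/D5 P5 similar
  -> R6 @ bar 8 tick 3 v(0, 2): closes on M3

(0, 0, R5, (0, 2))
(1, 0, R1, (1, 3))
(1, 0, R2, (0, 2))
(1, 0, R4, (0, 3))
(2, 0, R1, (0, 2))
(3, 0, R1, (0, 2))
(3, 0, R3, (1, 2))
(3, 0, R4, (0, 3))
(3, 1, R3, (1, 2))
(3, 2, R3, (1, 2))
(3, 3, R3, (1, 2))
(4, 0, R1, (0, 2))
(4, 0, R4, (0, 3))
(5, 0, R1, (1, 3))
(5, 0, R2, (0, 1))
(5, 0, R2, (0, 2))
(5, 0, R2, (0, 3))
(5, 0, R2, (1, 2))
(5, 0, R2, (2, 3))
(5, 0, R7, (1,))
(5, 0, R7, (3,))
(6, 0, R4, (0, 3))
(7, 0, R2, (0, 2))
(7, 0, R2, (1, 3))
(7, 0, R8, (0, 2))
(8, 0, R1, (1, 3))
(8, 3, R6, (0, 2))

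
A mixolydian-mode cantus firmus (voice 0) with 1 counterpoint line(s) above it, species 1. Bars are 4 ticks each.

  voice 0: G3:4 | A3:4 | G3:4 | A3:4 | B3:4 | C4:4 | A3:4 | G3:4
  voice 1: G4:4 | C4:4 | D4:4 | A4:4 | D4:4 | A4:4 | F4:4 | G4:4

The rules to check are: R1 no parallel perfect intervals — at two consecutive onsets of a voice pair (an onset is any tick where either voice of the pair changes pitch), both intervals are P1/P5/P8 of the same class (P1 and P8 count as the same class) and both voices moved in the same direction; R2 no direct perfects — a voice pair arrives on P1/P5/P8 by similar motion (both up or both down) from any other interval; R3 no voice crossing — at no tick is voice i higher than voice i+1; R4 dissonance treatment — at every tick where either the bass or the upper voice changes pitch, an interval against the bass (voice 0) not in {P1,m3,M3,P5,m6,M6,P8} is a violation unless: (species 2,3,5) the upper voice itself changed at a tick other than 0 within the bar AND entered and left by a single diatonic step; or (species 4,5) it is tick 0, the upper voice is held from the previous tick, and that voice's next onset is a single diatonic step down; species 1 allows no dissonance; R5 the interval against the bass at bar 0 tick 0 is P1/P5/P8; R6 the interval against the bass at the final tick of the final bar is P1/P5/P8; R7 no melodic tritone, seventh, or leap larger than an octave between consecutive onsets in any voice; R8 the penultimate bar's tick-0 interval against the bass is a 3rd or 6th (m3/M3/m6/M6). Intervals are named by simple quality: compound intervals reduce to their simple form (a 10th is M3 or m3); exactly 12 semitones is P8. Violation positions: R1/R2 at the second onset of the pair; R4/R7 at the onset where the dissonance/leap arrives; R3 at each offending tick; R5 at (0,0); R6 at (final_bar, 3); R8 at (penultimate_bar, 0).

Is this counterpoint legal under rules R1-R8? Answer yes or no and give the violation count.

bar 0: v0=G3 v1=G4 (P8)
bar 1: v0=A3 v1=C4 (m3)
bar 2: v0=G3 v1=D4 (P5)
bar 3: v0=A3 v1=A4 (P8)
bar 4: v0=B3 v1=D4 (m3)
bar 5: v0=C4 v1=A4 (M6)
bar 6: v0=A3 v1=F4 (m6)
bar 7: v0=G3 v1=G4 (P8)
  R2 @ bar3.0: G3/D4 P5 -> A3/A4 P8 similar

No (1 violations)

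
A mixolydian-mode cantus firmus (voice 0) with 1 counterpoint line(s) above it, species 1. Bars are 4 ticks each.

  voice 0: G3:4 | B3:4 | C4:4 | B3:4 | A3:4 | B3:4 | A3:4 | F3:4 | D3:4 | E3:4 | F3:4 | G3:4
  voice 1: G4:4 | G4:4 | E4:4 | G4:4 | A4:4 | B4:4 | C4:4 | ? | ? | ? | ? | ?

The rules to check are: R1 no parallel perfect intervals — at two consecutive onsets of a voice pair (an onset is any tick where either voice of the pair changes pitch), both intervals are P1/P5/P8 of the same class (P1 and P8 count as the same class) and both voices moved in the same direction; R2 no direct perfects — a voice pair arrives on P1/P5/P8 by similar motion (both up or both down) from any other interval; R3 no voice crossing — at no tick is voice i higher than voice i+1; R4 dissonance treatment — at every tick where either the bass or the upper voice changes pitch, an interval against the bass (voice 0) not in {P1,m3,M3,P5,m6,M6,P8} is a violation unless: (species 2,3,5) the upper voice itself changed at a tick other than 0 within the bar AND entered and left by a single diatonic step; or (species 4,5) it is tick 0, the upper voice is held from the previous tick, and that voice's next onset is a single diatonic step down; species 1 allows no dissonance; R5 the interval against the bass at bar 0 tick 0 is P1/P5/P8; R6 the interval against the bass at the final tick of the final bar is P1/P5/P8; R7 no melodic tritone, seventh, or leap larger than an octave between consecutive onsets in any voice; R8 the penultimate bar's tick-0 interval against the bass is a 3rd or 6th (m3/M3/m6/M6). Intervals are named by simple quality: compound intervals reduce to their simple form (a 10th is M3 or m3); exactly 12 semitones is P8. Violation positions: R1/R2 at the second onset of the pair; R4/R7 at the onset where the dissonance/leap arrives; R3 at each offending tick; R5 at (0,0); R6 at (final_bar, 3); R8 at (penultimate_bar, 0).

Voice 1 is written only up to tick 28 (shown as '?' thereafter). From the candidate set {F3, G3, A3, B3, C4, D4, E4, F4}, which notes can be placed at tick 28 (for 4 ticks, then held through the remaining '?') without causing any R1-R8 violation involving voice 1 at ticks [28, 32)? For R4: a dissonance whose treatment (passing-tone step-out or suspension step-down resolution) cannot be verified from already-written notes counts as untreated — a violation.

{A3, C4, D4, F4}

F3: violates R2
G3: violates R4
A3: legal
B3: violates R4
C4: legal
D4: legal
E4: violates R4
F4: legal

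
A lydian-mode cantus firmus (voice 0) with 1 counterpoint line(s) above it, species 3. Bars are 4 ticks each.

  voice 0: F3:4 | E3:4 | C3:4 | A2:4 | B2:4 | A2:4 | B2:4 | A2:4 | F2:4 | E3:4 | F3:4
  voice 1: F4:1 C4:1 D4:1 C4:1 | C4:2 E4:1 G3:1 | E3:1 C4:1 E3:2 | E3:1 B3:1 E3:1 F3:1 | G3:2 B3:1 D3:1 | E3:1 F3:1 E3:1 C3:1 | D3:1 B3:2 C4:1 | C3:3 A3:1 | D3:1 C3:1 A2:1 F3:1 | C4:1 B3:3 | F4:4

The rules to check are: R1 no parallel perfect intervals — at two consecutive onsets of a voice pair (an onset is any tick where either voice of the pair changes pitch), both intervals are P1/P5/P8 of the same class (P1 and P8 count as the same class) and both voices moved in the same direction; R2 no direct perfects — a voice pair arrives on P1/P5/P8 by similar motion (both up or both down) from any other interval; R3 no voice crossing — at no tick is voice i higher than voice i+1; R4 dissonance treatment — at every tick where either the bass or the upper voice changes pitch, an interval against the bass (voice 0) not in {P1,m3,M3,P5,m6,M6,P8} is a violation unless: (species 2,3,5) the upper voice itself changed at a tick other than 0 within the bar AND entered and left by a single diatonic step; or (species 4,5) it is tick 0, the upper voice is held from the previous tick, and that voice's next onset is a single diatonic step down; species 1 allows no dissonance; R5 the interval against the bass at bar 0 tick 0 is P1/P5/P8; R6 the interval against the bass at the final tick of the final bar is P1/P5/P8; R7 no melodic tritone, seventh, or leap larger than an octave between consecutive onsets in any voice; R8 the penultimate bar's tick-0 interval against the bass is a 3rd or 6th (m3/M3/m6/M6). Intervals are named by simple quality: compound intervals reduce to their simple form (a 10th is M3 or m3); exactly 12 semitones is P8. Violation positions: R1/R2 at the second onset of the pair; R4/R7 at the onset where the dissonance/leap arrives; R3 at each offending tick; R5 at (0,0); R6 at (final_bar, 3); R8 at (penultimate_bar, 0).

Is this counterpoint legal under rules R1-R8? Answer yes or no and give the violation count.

No (5 violations)

bar 0: v0=F3 v1=F4 (P8)
bar 1: v0=E3 v1=C4 (m6)
bar 2: v0=C3 v1=E3 (M3)
bar 3: v0=A2 v1=E3 (P5)
bar 4: v0=B2 v1=G3 (m6)
bar 5: v0=A2 v1=E3 (P5)
bar 6: v0=B2 v1=D3 (m3)
bar 7: v0=A2 v1=C3 (m3)
bar 8: v0=F2 v1=D3 (M6)
bar 9: v0=E3 v1=C4 (m6)
bar 10: v0=F3 v1=F4 (P8)
  R4 @ bar3.1: A2/B3 M2 untreated
  R4 @ bar6.3: B2/C4 m2 untreated
  R7 @ bar9.0: F2->E3 leap 11st
  R2 @ bar10.0: E3/B3 P5 -> F3/F4 P8 similar
  R7 @ bar10.0: B3->F4 leap 6st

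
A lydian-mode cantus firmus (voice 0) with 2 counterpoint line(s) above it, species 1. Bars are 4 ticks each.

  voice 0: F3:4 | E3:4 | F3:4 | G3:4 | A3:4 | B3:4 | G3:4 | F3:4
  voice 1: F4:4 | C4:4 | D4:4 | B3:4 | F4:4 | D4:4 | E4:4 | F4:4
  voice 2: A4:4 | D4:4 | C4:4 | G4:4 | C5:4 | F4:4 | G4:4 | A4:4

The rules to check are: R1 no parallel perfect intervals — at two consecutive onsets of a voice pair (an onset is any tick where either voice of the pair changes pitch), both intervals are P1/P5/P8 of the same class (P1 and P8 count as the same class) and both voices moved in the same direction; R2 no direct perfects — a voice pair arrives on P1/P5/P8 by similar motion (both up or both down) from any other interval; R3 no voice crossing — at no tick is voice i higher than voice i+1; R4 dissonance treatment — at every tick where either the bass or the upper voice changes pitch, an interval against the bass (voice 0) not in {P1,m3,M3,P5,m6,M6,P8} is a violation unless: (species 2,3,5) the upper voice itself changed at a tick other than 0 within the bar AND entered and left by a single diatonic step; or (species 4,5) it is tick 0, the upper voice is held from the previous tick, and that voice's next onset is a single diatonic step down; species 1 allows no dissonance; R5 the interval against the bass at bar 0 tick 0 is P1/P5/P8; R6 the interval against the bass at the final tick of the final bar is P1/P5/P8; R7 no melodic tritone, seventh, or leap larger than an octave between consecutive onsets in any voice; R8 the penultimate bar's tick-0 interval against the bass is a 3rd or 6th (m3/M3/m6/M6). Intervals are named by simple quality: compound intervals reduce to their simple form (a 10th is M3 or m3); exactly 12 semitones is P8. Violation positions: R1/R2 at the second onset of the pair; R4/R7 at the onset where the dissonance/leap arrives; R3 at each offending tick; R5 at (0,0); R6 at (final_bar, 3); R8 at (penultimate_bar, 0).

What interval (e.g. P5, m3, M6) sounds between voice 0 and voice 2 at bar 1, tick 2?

voice 0=E3 voice 2=D4 -> m7

m7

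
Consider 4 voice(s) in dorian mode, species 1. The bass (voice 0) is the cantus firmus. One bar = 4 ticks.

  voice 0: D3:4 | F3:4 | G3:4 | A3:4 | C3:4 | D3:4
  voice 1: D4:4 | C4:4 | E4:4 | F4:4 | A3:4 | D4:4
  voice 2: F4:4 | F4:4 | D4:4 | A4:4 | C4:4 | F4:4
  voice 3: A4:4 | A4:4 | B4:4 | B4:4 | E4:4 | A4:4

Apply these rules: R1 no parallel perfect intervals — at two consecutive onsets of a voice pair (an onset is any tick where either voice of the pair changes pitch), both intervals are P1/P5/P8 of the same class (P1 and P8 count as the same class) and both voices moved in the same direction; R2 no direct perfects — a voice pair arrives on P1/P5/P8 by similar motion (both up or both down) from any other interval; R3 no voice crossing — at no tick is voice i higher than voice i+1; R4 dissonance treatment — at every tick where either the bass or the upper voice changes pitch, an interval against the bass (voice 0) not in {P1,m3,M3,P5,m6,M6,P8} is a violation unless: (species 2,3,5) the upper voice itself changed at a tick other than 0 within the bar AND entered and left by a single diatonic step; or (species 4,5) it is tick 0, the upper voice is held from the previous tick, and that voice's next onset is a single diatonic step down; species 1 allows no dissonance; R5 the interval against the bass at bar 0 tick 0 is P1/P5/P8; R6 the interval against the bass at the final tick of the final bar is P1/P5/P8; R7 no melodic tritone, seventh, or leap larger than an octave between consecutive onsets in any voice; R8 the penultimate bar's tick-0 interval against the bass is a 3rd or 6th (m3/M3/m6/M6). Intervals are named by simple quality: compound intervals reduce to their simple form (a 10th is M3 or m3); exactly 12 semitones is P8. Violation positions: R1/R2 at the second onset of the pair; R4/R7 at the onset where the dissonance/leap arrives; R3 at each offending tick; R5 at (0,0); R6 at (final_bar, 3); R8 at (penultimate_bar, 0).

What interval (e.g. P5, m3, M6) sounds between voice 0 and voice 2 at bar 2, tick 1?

voice 0=G3 voice 2=D4 -> P5

P5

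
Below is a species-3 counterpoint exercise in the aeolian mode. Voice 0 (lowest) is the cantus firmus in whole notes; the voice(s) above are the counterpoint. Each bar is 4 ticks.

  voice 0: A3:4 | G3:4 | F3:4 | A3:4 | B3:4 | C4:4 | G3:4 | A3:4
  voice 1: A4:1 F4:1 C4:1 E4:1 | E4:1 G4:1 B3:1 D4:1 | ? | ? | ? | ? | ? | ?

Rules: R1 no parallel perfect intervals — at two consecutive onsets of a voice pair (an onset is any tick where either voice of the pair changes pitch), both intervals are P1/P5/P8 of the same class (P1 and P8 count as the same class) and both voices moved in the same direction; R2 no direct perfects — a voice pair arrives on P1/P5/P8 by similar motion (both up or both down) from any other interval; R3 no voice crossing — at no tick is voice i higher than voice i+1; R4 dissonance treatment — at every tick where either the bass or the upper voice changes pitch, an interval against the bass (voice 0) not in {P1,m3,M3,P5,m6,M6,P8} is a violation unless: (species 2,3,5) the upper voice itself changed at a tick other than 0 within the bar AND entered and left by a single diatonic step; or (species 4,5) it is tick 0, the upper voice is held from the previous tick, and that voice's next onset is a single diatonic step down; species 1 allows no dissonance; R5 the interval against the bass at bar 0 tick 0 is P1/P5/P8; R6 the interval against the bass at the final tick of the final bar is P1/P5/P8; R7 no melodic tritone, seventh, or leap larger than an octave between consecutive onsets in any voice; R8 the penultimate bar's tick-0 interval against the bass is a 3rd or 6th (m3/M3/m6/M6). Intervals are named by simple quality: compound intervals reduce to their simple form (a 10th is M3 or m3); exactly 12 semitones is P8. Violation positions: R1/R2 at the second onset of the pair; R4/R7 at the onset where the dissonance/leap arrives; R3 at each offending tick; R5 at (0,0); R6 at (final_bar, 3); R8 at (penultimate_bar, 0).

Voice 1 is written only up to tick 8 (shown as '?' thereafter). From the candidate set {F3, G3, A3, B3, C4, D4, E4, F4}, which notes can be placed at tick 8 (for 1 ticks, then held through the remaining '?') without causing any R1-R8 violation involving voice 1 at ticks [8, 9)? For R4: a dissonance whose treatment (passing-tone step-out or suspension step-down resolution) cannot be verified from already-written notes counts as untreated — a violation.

F3: violates R2
G3: violates R4
A3: legal
B3: violates R4
C4: violates R1
D4: legal
E4: violates R4
F4: legal

{A3, D4, F4}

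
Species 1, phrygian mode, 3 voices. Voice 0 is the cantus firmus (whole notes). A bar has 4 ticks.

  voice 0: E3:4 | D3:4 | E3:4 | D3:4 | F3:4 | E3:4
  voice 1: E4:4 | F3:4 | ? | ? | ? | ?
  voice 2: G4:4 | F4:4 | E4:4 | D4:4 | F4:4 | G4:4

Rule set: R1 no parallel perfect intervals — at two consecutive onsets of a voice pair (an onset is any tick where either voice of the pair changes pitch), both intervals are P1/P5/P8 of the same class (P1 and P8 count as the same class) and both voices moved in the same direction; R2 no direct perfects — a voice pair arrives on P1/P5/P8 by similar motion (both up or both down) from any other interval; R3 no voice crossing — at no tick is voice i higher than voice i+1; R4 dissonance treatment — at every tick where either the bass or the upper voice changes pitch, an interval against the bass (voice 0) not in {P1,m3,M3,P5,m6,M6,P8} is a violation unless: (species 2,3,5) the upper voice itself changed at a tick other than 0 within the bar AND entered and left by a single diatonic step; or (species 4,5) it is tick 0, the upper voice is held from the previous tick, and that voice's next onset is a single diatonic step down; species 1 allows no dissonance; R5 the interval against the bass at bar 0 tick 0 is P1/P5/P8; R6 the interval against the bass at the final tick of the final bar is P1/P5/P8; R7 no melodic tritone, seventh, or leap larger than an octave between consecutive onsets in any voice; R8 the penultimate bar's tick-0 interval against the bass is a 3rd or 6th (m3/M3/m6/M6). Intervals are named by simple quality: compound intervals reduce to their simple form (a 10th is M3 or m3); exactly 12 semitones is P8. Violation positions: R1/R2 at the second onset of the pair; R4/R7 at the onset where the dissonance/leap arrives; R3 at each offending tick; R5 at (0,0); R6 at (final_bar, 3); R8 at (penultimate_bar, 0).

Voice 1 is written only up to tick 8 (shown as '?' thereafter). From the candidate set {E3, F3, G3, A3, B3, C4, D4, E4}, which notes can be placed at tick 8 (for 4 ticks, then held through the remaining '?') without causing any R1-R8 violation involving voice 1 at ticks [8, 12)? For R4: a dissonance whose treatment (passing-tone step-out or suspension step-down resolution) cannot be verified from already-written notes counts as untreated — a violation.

E3: violates R1
F3: violates R4
G3: legal
A3: violates R4
B3: violates R2,R7
C4: legal
D4: violates R4
E4: violates R2,R7

{C4, G3}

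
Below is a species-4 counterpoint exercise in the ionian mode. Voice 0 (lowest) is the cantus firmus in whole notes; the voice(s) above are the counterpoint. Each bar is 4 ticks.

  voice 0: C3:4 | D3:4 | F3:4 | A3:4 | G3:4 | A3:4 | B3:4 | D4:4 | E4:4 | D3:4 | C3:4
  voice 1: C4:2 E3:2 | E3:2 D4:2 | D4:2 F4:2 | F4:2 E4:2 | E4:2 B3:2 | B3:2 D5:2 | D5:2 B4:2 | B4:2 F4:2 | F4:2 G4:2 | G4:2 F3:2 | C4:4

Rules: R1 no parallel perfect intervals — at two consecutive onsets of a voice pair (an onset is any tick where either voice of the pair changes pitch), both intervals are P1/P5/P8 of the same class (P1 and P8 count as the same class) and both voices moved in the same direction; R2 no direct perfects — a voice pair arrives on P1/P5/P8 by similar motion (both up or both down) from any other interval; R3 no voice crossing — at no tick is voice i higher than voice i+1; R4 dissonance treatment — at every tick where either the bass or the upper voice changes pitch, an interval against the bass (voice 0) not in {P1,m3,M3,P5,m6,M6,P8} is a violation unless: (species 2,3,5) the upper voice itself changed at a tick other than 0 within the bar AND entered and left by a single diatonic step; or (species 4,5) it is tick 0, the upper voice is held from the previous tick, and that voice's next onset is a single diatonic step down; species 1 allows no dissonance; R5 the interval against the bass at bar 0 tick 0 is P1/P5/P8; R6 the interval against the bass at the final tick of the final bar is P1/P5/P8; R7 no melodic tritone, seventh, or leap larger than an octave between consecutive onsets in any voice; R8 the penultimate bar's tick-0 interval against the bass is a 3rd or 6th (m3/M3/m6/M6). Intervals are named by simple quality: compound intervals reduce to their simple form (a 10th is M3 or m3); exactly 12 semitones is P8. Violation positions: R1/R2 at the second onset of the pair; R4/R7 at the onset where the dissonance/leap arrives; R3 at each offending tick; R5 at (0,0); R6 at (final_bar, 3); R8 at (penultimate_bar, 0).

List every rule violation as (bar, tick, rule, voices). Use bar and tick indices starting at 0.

(1, 0, R4, (0, 1))
(1, 2, R7, (1,))
(5, 0, R4, (0, 1))
(5, 2, R4, (0, 1))
(5, 2, R7, (1,))
(7, 2, R7, (1,))
(8, 0, R4, (0, 1))
(9, 0, R4, (0, 1))
(9, 0, R7, (0,))
(9, 0, R8, (0, 1))
(9, 2, R7, (1,))

bar 0: v0=C3 v1=C4 downbeat P8
bar 1: v0=D3 v1=E3 downbeat M2
bar 2: v0=F3 v1=D4 downbeat M6
bar 3: v0=A3 v1=F4 downbeat m6
bar 4: v0=G3 v1=E4 downbeat M6
bar 5: v0=A3 v1=B3 downbeat M2
bar 6: v0=B3 v1=D5 downbeat m3
bar 7: v0=D4 v1=B4 downbeat M6
bar 8: v0=E4 v1=F4 downbeat m2
bar 9: v0=D3 v1=G4 downbeat P4
bar 10: v0=C3 v1=C4 downbeat P8
  -> R4 @ bar 1 tick 0 v(0, 1): D3/E3 M2 untreated
  -> R7 @ bar 1 tick 2 v(1,): E3->D4 leap 10st
  -> R4 @ bar 5 tick 0 v(0, 1): A3/B3 M2 untreated
  -> R4 @ bar 5 tick 2 v(0, 1): A3/D5 P4 untreated
  -> R7 @ bar 5 tick 2 v(1,): B3->D5 leap 15st
  -> R7 @ bar 7 tick 2 v(1,): B4->F4 leap 6st
  -> R4 @ bar 8 tick 0 v(0, 1): E4/F4 m2 untreated
  -> R4 @ bar 9 tick 0 v(0, 1): D3/G4 P4 untreated
  -> R7 @ bar 9 tick 0 v(0,): E4->D3 leap 14st
  -> R8 @ bar 9 tick 0 v(0, 1): penult P4 not 3rd/6th
  -> R7 @ bar 9 tick 2 v(1,): G4->F3 leap 14st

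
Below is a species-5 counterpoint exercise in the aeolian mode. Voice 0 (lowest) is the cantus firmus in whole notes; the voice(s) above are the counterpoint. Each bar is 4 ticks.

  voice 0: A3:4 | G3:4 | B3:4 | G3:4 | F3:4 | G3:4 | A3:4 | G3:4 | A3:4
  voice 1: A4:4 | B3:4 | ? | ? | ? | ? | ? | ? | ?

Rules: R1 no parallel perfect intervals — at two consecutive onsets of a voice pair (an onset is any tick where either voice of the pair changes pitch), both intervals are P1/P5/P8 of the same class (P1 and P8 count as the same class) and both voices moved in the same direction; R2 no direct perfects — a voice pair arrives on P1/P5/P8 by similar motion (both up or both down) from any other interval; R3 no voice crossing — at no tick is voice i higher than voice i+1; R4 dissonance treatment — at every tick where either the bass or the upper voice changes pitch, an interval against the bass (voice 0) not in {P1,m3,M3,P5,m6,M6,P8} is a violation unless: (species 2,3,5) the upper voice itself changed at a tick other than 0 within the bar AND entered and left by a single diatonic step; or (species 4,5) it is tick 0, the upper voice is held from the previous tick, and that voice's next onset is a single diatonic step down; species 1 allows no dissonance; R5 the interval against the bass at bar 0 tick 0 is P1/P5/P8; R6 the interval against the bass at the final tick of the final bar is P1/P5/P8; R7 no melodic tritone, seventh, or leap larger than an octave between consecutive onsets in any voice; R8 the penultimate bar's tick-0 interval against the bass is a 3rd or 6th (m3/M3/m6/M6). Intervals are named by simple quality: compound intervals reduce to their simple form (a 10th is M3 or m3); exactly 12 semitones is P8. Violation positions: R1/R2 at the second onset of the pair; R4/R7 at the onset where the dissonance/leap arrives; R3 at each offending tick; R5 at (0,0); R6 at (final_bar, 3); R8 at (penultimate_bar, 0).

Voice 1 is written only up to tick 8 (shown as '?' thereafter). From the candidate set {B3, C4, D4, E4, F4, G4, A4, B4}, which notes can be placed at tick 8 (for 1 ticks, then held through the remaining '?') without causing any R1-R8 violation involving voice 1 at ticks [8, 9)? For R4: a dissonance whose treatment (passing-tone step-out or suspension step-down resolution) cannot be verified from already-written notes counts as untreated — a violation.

B3: legal
C4: violates R4
D4: legal
E4: violates R4
F4: violates R4,R7
G4: legal
A4: violates R4,R7
B4: violates R2

{B3, D4, G4}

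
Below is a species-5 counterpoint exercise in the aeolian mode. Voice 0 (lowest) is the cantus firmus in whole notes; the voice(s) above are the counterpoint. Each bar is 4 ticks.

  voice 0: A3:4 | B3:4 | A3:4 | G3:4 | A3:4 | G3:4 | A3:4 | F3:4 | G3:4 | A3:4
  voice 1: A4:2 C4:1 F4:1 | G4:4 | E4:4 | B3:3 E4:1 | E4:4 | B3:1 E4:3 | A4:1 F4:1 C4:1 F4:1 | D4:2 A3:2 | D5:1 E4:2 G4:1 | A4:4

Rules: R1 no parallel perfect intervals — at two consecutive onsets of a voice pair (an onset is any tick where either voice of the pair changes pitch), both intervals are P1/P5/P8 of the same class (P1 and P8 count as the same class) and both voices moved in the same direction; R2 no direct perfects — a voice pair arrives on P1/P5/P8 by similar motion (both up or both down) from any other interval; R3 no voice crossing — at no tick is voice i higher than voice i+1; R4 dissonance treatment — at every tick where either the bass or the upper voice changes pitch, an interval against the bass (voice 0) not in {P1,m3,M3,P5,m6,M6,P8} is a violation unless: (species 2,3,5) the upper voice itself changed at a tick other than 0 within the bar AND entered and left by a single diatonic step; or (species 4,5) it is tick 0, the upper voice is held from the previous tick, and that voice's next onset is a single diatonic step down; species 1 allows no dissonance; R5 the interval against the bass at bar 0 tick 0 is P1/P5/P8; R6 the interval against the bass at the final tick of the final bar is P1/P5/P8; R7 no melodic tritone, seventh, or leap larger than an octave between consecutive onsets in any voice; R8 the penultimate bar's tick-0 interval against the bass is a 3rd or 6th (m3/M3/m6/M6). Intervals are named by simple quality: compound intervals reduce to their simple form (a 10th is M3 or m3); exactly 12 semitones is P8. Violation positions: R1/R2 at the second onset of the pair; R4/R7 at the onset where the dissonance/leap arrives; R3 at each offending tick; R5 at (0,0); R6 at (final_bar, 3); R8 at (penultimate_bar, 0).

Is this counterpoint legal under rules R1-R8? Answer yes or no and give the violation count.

bar 0: v0=A3 v1=A4 (P8)
bar 1: v0=B3 v1=G4 (m6)
bar 2: v0=A3 v1=E4 (P5)
bar 3: v0=G3 v1=B3 (M3)
bar 4: v0=A3 v1=E4 (P5)
bar 5: v0=G3 v1=B3 (M3)
bar 6: v0=A3 v1=A4 (P8)
bar 7: v0=F3 v1=D4 (M6)
bar 8: v0=G3 v1=D5 (P5)
bar 9: v0=A3 v1=A4 (P8)
  R2 @ bar2.0: B3/G4 m6 -> A3/E4 P5 similar
  R2 @ bar6.0: G3/E4 M6 -> A3/A4 P8 similar
  R2 @ bar8.0: F3/A3 M3 -> G3/D5 P5 similar
  R7 @ bar8.0: A3->D5 leap 17st
  R8 @ bar8.0: penult P5 not 3rd/6th
  R7 @ bar8.1: D5->E4 leap 10st
  R1 @ bar9.0: G3/G4 P8 -> A3/A4 P8 similar

No (7 violations)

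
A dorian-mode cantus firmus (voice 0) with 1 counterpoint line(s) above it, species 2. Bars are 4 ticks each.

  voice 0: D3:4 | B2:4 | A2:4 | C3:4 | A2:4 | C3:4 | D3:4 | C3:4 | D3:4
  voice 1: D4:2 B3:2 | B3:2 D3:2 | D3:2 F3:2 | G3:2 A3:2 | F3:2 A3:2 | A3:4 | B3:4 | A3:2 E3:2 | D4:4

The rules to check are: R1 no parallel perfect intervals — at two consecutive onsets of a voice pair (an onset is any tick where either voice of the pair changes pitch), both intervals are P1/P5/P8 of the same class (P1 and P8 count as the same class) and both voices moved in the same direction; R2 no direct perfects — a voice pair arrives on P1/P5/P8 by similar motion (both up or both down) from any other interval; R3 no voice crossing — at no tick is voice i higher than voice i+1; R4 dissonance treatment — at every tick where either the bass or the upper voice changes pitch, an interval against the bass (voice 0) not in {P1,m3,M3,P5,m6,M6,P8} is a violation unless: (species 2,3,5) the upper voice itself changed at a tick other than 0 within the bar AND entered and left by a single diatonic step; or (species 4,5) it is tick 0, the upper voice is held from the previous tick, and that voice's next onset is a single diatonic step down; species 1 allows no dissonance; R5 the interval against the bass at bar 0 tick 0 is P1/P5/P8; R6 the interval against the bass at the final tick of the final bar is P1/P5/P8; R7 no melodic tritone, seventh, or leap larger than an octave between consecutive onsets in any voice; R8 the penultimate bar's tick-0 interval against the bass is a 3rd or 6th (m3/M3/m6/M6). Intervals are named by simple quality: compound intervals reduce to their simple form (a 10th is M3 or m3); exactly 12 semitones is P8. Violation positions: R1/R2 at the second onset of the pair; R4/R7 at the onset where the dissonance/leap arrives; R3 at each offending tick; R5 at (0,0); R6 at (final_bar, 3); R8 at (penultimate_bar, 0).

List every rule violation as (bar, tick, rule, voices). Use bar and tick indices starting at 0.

(2, 0, R4, (0, 1))
(3, 0, R2, (0, 1))
(8, 0, R2, (0, 1))
(8, 0, R7, (1,))

bar 0: v0=D3 v1=D4 downbeat P8
bar 1: v0=B2 v1=B3 downbeat P8
bar 2: v0=A2 v1=D3 downbeat P4
bar 3: v0=C3 v1=G3 downbeat P5
bar 4: v0=A2 v1=F3 downbeat m6
bar 5: v0=C3 v1=A3 downbeat M6
bar 6: v0=D3 v1=B3 downbeat M6
bar 7: v0=C3 v1=A3 downbeat M6
bar 8: v0=D3 v1=D4 downbeat P8
  -> R4 @ bar 2 tick 0 v(0, 1): A2/D3 P4 untreated
  -> R2 @ bar 3 tick 0 v(0, 1): A2/F3 m6 -> C3/G3 P5 similar
  -> R2 @ bar 8 tick 0 v(0, 1): C3/E3 M3 -> D3/D4 P8 similar
  -> R7 @ bar 8 tick 0 v(1,): E3->D4 leap 10st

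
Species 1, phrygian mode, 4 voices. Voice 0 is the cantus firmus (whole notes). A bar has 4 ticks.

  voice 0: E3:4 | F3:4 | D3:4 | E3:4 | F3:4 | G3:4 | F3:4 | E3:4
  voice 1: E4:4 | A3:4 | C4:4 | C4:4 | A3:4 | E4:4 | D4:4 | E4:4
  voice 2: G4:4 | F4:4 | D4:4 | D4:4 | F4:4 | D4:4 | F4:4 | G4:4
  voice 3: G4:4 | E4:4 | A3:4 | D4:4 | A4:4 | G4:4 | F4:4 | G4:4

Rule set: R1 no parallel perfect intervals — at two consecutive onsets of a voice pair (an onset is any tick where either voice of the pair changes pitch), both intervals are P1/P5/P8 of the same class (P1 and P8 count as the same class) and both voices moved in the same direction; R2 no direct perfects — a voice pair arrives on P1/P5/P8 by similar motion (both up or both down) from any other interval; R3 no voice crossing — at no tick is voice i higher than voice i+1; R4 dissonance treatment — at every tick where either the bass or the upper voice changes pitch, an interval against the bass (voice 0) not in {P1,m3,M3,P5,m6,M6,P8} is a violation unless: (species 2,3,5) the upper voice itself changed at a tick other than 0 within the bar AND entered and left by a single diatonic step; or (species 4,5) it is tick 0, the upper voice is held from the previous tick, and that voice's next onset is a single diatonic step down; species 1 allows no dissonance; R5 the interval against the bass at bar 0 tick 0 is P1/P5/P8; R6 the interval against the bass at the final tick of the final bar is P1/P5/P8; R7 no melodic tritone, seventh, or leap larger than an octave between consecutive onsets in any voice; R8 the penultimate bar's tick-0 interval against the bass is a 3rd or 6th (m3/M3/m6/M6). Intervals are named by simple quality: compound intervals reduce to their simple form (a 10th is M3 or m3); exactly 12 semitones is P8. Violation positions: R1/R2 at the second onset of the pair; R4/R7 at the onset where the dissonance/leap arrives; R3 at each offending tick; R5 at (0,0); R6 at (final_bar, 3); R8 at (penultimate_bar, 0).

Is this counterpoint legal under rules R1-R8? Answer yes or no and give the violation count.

bar 0: v0=E3 v1=E4 v2=G4 v3=G4 (m3)
bar 1: v0=F3 v1=A3 v2=F4 v3=E4 (M7)
bar 2: v0=D3 v1=C4 v2=D4 v3=A3 (P5)
bar 3: v0=E3 v1=C4 v2=D4 v3=D4 (m7)
bar 4: v0=F3 v1=A3 v2=F4 v3=A4 (M3)
bar 5: v0=G3 v1=E4 v2=D4 v3=G4 (P8)
bar 6: v0=F3 v1=D4 v2=F4 v3=F4 (P8)
bar 7: v0=E3 v1=E4 v2=G4 v3=G4 (m3)
  R5 @ bar0.0: opens on m3
  R5 @ bar0.0: opens on m3
  R2 @ bar1.0: E4/G4 m3 -> A3/E4 P5 similar
  R3 @ bar1.0: F4 above E4
  R4 @ bar1.0: F3/E4 M7 untreated
  R3 @ bar1.1: F4 above E4
  R3 @ bar1.2: F4 above E4
  R3 @ bar1.3: F4 above E4
  R1 @ bar2.0: F3/F4 P8 -> D3/D4 P8 similar
  R2 @ bar2.0: F3/E4 M7 -> D3/A3 P5 similar
  R3 @ bar2.0: D4 above A3
  R4 @ bar2.0: D3/C4 m7 untreated
  R3 @ bar2.1: D4 above A3
  R3 @ bar2.2: D4 above A3
  R3 @ bar2.3: D4 above A3
  R4 @ bar3.0: E3/D4 m7 untreated
  R4 @ bar3.0: E3/D4 m7 untreated
  R2 @ bar4.0: E3/D4 m7 -> F3/F4 P8 similar
  R3 @ bar5.0: E4 above D4
  R3 @ bar5.1: E4 above D4
  R3 @ bar5.2: E4 above D4
  R3 @ bar5.3: E4 above D4
  R1 @ bar6.0: G3/G4 P8 -> F3/F4 P8 similar
  R8 @ bar6.0: penult P8 not 3rd/6th
  R8 @ bar6.0: penult P8 not 3rd/6th
  R1 @ bar7.0: F4/F4 P1 -> G4/G4 P1 similar
  R6 @ bar7.3: closes on m3
  R6 @ bar7.3: closes on m3

No (28 violations)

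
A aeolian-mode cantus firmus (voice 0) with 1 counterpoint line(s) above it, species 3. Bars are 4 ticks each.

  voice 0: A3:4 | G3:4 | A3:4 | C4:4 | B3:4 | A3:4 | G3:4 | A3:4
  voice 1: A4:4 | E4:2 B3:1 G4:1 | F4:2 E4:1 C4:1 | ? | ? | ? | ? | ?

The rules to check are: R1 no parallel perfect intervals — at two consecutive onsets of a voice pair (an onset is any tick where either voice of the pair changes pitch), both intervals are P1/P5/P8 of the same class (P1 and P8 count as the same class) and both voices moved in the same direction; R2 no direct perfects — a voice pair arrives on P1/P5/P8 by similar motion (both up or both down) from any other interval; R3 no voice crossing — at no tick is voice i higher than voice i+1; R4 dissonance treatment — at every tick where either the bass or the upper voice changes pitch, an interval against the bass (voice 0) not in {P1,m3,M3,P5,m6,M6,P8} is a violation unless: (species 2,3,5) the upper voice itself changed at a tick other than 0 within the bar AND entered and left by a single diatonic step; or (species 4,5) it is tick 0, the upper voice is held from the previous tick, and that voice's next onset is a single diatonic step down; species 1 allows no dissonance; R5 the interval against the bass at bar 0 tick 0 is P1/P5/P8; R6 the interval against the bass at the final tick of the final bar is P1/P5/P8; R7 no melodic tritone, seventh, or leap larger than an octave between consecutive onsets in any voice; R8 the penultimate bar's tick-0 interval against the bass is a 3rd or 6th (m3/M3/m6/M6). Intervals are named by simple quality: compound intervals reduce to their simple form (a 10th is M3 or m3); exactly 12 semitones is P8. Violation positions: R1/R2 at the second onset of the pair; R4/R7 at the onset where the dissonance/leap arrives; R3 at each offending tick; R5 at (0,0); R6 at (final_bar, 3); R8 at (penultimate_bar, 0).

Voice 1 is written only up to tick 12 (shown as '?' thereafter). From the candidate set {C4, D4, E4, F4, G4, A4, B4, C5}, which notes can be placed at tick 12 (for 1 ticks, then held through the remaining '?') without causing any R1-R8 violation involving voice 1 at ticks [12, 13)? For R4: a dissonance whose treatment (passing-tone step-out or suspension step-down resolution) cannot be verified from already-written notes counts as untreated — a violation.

{A4, C4, E4}

C4: legal
D4: violates R4
E4: legal
F4: violates R4
G4: violates R2
A4: legal
B4: violates R4,R7
C5: violates R2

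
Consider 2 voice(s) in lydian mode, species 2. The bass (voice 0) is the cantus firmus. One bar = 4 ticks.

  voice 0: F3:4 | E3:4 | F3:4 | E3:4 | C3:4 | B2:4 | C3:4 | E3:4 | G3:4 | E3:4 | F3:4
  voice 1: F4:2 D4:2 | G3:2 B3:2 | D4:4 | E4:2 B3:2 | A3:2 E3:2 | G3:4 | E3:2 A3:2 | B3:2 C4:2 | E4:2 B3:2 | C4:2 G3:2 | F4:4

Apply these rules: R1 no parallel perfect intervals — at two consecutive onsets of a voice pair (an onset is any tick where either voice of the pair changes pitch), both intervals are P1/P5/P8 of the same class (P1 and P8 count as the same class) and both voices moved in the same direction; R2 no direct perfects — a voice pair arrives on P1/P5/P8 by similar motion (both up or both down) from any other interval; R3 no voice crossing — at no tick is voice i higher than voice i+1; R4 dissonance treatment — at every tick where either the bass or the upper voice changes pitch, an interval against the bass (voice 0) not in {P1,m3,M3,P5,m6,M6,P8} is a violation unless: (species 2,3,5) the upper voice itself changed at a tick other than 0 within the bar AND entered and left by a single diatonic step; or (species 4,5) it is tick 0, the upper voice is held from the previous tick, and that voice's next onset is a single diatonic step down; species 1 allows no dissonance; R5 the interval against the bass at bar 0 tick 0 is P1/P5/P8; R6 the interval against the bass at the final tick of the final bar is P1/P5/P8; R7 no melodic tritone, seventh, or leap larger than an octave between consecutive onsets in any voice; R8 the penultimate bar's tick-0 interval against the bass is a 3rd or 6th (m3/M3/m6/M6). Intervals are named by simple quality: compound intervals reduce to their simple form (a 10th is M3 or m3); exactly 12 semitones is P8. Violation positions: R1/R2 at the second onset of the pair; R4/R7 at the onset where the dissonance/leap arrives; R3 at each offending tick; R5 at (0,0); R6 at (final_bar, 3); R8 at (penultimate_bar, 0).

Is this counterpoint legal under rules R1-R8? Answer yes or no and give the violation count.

bar 0: v0=F3 v1=F4 (P8)
bar 1: v0=E3 v1=G3 (m3)
bar 2: v0=F3 v1=D4 (M6)
bar 3: v0=E3 v1=E4 (P8)
bar 4: v0=C3 v1=A3 (M6)
bar 5: v0=B2 v1=G3 (m6)
bar 6: v0=C3 v1=E3 (M3)
bar 7: v0=E3 v1=B3 (P5)
bar 8: v0=G3 v1=E4 (M6)
bar 9: v0=E3 v1=C4 (m6)
bar 10: v0=F3 v1=F4 (P8)
  R2 @ bar7.0: C3/A3 M6 -> E3/B3 P5 similar
  R2 @ bar10.0: E3/G3 m3 -> F3/F4 P8 similar
  R7 @ bar10.0: G3->F4 leap 10st

No (3 violations)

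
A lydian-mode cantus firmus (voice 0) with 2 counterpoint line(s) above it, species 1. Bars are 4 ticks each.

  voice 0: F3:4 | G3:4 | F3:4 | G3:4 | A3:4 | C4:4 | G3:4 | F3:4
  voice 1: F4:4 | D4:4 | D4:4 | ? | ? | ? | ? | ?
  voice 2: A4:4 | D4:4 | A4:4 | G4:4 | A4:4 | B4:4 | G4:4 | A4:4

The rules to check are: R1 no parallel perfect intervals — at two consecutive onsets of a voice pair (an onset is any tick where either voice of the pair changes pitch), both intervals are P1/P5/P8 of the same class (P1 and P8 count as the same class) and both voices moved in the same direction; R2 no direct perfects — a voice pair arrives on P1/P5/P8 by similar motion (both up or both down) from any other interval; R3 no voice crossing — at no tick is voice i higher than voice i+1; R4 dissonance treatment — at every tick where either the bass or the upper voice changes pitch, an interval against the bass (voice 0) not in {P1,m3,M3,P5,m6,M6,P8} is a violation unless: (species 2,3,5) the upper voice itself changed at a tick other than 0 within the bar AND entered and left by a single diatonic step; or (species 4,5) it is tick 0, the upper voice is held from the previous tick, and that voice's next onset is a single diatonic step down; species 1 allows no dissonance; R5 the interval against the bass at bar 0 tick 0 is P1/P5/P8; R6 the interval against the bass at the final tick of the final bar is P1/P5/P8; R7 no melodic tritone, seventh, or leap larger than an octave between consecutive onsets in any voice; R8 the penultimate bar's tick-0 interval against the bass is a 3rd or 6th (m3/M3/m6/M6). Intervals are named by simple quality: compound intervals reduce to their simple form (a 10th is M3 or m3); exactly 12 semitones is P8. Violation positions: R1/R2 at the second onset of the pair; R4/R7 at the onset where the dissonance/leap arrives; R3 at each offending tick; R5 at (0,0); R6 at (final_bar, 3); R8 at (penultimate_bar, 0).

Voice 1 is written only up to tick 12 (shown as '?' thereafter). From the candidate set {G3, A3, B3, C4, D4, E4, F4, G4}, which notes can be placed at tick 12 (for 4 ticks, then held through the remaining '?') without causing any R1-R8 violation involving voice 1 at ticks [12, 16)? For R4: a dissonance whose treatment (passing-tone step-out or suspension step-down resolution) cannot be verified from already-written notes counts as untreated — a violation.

{B3, D4, E4}

G3: violates R2
A3: violates R4
B3: legal
C4: violates R1,R4
D4: legal
E4: legal
F4: violates R4
G4: violates R2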